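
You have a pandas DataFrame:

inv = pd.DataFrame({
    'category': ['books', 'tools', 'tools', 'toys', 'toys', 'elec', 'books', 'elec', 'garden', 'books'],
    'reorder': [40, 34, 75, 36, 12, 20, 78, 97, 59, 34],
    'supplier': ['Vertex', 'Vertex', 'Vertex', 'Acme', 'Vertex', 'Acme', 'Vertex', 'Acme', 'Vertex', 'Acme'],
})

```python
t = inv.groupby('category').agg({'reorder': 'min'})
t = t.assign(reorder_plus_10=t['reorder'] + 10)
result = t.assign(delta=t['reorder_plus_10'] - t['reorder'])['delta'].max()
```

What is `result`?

group by category, min of reorder:
          reorder
category         
books          34
elec           20
garden         59
tools          34
toys           12
add column reorder_plus_10 = t['reorder'] + 10:
          reorder  reorder_plus_10
category                          
books          34               44
elec           20               30
garden         59               69
tools          34               44
toys           12               22
add column delta = t['reorder_plus_10'] - t['reorder']:
          reorder  reorder_plus_10  delta
category                                 
books          34               44     10
elec           20               30     10
garden         59               69     10
tools          34               44     10
toys           12               22     10
The max of column 'delta' is 10.

10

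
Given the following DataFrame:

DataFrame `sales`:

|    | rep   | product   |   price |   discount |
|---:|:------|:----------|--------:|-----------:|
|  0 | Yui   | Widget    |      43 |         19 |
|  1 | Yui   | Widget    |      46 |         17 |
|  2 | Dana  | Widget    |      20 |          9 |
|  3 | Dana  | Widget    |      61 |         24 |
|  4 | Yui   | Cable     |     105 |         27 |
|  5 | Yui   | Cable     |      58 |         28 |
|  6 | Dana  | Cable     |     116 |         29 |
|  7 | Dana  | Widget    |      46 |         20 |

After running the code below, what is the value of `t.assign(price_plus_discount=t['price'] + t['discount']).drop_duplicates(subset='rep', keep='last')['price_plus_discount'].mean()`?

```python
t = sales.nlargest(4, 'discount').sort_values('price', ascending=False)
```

take 4 rows with largest discount:
    rep product  price  discount
6  Dana   Cable    116        29
5   Yui   Cable     58        28
4   Yui   Cable    105        27
3  Dana  Widget     61        24
sort by price descending:
    rep product  price  discount
6  Dana   Cable    116        29
4   Yui   Cable    105        27
3  Dana  Widget     61        24
5   Yui   Cable     58        28
add column price_plus_discount = t['price'] + t['discount']:
    rep product  price  discount  price_plus_discount
6  Dana   Cable    116        29                  145
4   Yui   Cable    105        27                  132
3  Dana  Widget     61        24                   85
5   Yui   Cable     58        28                   86
drop duplicate rep (keep=last):
    rep product  price  discount  price_plus_discount
3  Dana  Widget     61        24                   85
5   Yui   Cable     58        28                   86
Hence 85.5.

85.5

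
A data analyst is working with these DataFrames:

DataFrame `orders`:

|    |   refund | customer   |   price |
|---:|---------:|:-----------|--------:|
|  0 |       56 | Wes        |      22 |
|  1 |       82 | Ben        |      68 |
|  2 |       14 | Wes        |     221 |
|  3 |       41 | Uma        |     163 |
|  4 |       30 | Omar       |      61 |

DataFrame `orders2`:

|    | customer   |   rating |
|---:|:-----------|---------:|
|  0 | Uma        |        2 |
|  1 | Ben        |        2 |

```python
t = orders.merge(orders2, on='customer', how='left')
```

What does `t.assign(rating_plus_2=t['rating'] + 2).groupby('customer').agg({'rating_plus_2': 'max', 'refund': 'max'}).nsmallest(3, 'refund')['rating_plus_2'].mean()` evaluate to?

4.0

merge on 'customer' (how='left') → 5 rows:
   refund customer  price  rating
0      56      Wes     22     NaN
1      82      Ben     68     2.0
2      14      Wes    221     NaN
3      41      Uma    163     2.0
4      30     Omar     61     NaN
add column rating_plus_2 = t['rating'] + 2:
   refund customer  price  rating  rating_plus_2
0      56      Wes     22     NaN            NaN
1      82      Ben     68     2.0            4.0
2      14      Wes    221     NaN            NaN
3      41      Uma    163     2.0            4.0
4      30     Omar     61     NaN            NaN
group by customer: max(rating_plus_2), max(refund):
          rating_plus_2  refund
customer                       
Ben                 4.0      82
Omar                NaN      30
Uma                 4.0      41
Wes                 NaN      56
take 3 rows with smallest refund:
          rating_plus_2  refund
customer                       
Omar                NaN      30
Uma                 4.0      41
Wes                 NaN      56
Hence 4.0.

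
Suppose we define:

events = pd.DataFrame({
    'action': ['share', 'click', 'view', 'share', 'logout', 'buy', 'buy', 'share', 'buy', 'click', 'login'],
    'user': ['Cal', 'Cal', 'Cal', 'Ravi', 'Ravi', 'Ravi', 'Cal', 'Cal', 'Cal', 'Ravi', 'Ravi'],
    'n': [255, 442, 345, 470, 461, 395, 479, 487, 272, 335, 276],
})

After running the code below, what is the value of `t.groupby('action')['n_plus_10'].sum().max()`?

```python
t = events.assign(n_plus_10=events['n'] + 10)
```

1242

add column n_plus_10 = events['n'] + 10:
    action  user    n  n_plus_10
0    share   Cal  255        265
1    click   Cal  442        452
2     view   Cal  345        355
3    share  Ravi  470        480
4   logout  Ravi  461        471
5      buy  Ravi  395        405
6      buy   Cal  479        489
7    share   Cal  487        497
8      buy   Cal  272        282
9    click  Ravi  335        345
10   login  Ravi  276        286
group by action, sum of n_plus_10:
action
buy       1176
click      797
login      286
logout     471
share     1242
view       355
Name: n_plus_10, dtype: int64
Reading off the max of the resulting series, we get 1242.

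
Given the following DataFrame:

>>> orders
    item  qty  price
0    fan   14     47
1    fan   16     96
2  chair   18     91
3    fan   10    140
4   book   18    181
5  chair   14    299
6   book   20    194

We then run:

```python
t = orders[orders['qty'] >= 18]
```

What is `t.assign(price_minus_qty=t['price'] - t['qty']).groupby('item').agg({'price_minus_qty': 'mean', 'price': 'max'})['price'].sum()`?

285

filter rows where qty >= 18:
    item  qty  price
2  chair   18     91
4   book   18    181
6   book   20    194
add column price_minus_qty = t['price'] - t['qty']:
    item  qty  price  price_minus_qty
2  chair   18     91               73
4   book   18    181              163
6   book   20    194              174
group by item: mean(price_minus_qty), max(price):
       price_minus_qty  price
item                         
book             168.5    194
chair             73.0     91
Then the sum of column 'price': 285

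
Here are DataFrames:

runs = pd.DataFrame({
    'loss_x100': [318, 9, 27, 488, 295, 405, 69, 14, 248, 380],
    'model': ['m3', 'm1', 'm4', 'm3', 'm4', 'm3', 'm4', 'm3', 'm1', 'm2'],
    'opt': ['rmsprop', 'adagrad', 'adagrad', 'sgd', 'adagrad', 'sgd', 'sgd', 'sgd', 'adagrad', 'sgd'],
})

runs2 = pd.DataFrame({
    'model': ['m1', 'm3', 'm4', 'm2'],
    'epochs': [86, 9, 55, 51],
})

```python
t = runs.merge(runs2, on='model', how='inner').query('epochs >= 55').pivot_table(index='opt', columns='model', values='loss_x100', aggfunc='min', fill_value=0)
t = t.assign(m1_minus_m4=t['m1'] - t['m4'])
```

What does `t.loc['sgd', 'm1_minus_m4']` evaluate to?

merge on 'model' (how='inner') → 10 rows:
   loss_x100 model      opt  epochs
0        318    m3  rmsprop       9
1          9    m1  adagrad      86
2         27    m4  adagrad      55
3        488    m3      sgd       9
4        295    m4  adagrad      55
5        405    m3      sgd       9
6         69    m4      sgd      55
7         14    m3      sgd       9
8        248    m1  adagrad      86
9        380    m2      sgd      51
filter rows where epochs >= 55:
   loss_x100 model      opt  epochs
1          9    m1  adagrad      86
2         27    m4  adagrad      55
4        295    m4  adagrad      55
6         69    m4      sgd      55
8        248    m1  adagrad      86
pivot: rows=opt, cols=model, min(loss_x100):
model    m1  m4
opt            
adagrad   9  27
sgd       0  69
add column m1_minus_m4 = t['m1'] - t['m4']:
model    m1  m4  m1_minus_m4
opt                         
adagrad   9  27          -18
sgd       0  69          -69
Taking the value at row 'sgd', column 'm1_minus_m4' gives -69.

-69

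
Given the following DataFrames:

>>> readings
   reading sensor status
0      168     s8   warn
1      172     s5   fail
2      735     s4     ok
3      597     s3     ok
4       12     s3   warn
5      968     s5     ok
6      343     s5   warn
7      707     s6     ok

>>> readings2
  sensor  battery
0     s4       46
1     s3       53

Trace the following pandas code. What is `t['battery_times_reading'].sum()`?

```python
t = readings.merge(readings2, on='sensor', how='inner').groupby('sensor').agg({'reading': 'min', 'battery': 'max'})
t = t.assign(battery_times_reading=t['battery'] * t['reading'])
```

merge on 'sensor' (how='inner') → 3 rows:
   reading sensor status  battery
0      735     s4     ok       46
1      597     s3     ok       53
2       12     s3   warn       53
group by sensor: min(reading), max(battery):
        reading  battery
sensor                  
s3           12       53
s4          735       46
add column battery_times_reading = t['battery'] * t['reading']:
        reading  battery  battery_times_reading
sensor                                         
s3           12       53                    636
s4          735       46                  33810
Finally, sum of column 'battery_times_reading' = 34446.

34446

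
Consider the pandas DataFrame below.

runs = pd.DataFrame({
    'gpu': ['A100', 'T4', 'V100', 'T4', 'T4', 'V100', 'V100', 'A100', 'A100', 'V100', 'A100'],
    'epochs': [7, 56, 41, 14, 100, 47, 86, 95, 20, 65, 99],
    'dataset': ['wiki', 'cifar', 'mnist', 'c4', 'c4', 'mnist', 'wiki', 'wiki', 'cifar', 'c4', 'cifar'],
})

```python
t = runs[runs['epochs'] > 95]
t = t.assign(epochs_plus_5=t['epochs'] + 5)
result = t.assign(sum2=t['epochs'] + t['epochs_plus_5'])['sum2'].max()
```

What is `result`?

205

filter rows where epochs > 95:
     gpu  epochs dataset
4     T4     100      c4
10  A100      99   cifar
add column epochs_plus_5 = t['epochs'] + 5:
     gpu  epochs dataset  epochs_plus_5
4     T4     100      c4            105
10  A100      99   cifar            104
add column sum2 = t['epochs'] + t['epochs_plus_5']:
     gpu  epochs dataset  epochs_plus_5  sum2
4     T4     100      c4            105   205
10  A100      99   cifar            104   203
So max() = 205.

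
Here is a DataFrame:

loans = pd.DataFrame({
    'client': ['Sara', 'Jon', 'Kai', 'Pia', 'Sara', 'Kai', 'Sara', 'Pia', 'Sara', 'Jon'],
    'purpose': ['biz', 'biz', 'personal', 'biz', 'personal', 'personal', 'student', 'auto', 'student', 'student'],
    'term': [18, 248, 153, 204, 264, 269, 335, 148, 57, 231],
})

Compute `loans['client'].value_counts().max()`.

4

value_counts of client:
client
Sara    4
Jon     2
Kai     2
Pia     2
Name: count, dtype: int64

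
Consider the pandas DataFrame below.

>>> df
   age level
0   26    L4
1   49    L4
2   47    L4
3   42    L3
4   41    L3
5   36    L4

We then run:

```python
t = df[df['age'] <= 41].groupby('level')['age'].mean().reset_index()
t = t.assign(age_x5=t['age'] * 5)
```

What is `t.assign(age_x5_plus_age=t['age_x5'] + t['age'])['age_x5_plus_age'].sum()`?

432.0

filter rows where age <= 41:
   age level
0   26    L4
4   41    L3
5   36    L4
group by level, mean of age:
level
L3    41.0
L4    31.0
Name: age, dtype: float64
reset_index():
  level   age
0    L3  41.0
1    L4  31.0
add column age_x5 = t['age'] * 5:
  level   age  age_x5
0    L3  41.0   205.0
1    L4  31.0   155.0
add column age_x5_plus_age = t['age_x5'] + t['age']:
  level   age  age_x5  age_x5_plus_age
0    L3  41.0   205.0            246.0
1    L4  31.0   155.0            186.0
Reading off the sum of column 'age_x5_plus_age', we get 432.0.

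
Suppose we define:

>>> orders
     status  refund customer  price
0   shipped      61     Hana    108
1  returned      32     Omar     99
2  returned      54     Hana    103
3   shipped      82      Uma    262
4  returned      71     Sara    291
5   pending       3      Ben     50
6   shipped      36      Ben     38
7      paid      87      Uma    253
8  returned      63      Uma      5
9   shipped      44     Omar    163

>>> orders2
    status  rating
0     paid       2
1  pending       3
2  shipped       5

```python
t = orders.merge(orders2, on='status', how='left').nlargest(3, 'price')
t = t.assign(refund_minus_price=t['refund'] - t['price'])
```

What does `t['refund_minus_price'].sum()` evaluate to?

merge on 'status' (how='left') → 10 rows:
     status  refund customer  price  rating
0   shipped      61     Hana    108     5.0
1  returned      32     Omar     99     NaN
2  returned      54     Hana    103     NaN
3   shipped      82      Uma    262     5.0
4  returned      71     Sara    291     NaN
5   pending       3      Ben     50     3.0
6   shipped      36      Ben     38     5.0
7      paid      87      Uma    253     2.0
8  returned      63      Uma      5     NaN
9   shipped      44     Omar    163     5.0
take 3 rows with largest price:
     status  refund customer  price  rating
4  returned      71     Sara    291     NaN
3   shipped      82      Uma    262     5.0
7      paid      87      Uma    253     2.0
add column refund_minus_price = t['refund'] - t['price']:
     status  refund customer  price  rating  refund_minus_price
4  returned      71     Sara    291     NaN                -220
3   shipped      82      Uma    262     5.0                -180
7      paid      87      Uma    253     2.0                -166
So sum() = -566.

-566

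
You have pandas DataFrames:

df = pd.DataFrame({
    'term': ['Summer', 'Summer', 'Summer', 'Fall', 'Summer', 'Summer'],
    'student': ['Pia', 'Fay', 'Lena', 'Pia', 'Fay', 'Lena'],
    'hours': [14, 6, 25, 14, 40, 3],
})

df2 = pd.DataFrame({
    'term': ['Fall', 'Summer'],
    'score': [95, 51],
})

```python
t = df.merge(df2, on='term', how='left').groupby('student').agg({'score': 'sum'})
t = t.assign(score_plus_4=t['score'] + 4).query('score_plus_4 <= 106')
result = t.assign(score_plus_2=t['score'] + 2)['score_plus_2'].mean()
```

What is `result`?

merge on 'term' (how='left') → 6 rows:
     term student  hours  score
0  Summer     Pia     14     51
1  Summer     Fay      6     51
2  Summer    Lena     25     51
3    Fall     Pia     14     95
4  Summer     Fay     40     51
5  Summer    Lena      3     51
group by student, sum of score:
         score
student       
Fay        102
Lena       102
Pia        146
add column score_plus_4 = t['score'] + 4:
         score  score_plus_4
student                     
Fay        102           106
Lena       102           106
Pia        146           150
filter rows where score_plus_4 <= 106:
         score  score_plus_4
student                     
Fay        102           106
Lena       102           106
add column score_plus_2 = t['score'] + 2:
         score  score_plus_4  score_plus_2
student                                   
Fay        102           106           104
Lena       102           106           104
mean of column 'score_plus_2' → 104.0

104.0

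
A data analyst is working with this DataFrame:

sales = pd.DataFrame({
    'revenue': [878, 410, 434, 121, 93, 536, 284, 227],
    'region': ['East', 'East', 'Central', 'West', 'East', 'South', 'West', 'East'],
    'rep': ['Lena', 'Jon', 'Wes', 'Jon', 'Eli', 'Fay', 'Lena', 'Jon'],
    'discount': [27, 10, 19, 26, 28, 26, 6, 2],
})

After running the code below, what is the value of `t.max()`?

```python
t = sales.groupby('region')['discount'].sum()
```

group by region, sum of discount:
region
Central    19
East       67
South      26
West       32
Name: discount, dtype: int64

67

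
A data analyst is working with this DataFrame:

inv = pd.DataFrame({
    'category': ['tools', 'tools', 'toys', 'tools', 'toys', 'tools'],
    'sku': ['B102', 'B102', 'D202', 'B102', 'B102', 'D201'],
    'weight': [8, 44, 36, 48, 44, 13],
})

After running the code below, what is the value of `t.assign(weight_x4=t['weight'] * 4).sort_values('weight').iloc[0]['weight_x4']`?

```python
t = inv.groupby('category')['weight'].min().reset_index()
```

32

group by category, min of weight:
category
tools     8
toys     36
Name: weight, dtype: int64
reset_index():
  category  weight
0    tools       8
1     toys      36
add column weight_x4 = t['weight'] * 4:
  category  weight  weight_x4
0    tools       8         32
1     toys      36        144
sort by weight:
  category  weight  weight_x4
0    tools       8         32
1     toys      36        144
Then the value at position 0, column 'weight_x4': 32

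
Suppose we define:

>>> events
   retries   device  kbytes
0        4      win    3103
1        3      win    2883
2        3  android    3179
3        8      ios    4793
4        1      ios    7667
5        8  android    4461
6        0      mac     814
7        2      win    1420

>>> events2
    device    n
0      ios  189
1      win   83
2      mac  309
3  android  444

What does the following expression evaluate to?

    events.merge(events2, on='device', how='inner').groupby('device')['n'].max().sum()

1025

merge on 'device' (how='inner') → 8 rows:
   retries   device  kbytes    n
0        4      win    3103   83
1        3      win    2883   83
2        3  android    3179  444
3        8      ios    4793  189
4        1      ios    7667  189
5        8  android    4461  444
6        0      mac     814  309
7        2      win    1420   83
group by device, max of n:
device
android    444
ios        189
mac        309
win         83
Name: n, dtype: int64
Taking the sum of the resulting series gives 1025.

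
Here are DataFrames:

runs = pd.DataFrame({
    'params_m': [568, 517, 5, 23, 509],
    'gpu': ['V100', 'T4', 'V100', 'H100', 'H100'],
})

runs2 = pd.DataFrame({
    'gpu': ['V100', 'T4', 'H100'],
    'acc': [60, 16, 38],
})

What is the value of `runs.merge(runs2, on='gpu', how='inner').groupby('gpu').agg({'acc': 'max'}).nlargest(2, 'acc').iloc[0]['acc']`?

60

merge on 'gpu' (how='inner') → 5 rows:
   params_m   gpu  acc
0       568  V100   60
1       517    T4   16
2         5  V100   60
3        23  H100   38
4       509  H100   38
group by gpu, max of acc:
      acc
gpu      
H100   38
T4     16
V100   60
take 2 rows with largest acc:
      acc
gpu      
V100   60
H100   38
So iloc[0]['acc'] = 60.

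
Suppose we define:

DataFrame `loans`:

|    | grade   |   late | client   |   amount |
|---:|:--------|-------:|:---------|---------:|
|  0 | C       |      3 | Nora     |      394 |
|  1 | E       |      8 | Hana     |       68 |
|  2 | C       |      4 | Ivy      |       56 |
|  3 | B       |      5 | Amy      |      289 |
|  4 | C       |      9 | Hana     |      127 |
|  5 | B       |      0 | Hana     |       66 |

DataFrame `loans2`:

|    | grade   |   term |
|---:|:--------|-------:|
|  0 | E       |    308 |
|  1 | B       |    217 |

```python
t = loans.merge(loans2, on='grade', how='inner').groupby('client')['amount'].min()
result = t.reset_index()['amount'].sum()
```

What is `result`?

merge on 'grade' (how='inner') → 3 rows:
  grade  late client  amount  term
0     E     8   Hana      68   308
1     B     5    Amy     289   217
2     B     0   Hana      66   217
group by client, min of amount:
client
Amy     289
Hana     66
Name: amount, dtype: int64
reset_index():
  client  amount
0    Amy     289
1   Hana      66
So sum() = 355.

355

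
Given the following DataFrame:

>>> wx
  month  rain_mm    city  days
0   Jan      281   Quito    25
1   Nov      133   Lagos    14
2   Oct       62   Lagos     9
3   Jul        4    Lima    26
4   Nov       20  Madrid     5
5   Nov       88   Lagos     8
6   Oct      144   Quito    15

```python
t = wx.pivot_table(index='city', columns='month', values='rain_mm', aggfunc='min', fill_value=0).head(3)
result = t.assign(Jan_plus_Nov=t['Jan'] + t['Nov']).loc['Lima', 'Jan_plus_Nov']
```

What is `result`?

pivot: rows=city, cols=month, min(rain_mm):
month   Jan  Jul  Nov  Oct
city                      
Lagos     0    0   88   62
Lima      0    4    0    0
Madrid    0    0   20    0
Quito   281    0    0  144
take first 3 rows:
month   Jan  Jul  Nov  Oct
city                      
Lagos     0    0   88   62
Lima      0    4    0    0
Madrid    0    0   20    0
add column Jan_plus_Nov = t['Jan'] + t['Nov']:
month   Jan  Jul  Nov  Oct  Jan_plus_Nov
city                                    
Lagos     0    0   88   62            88
Lima      0    4    0    0             0
Madrid    0    0   20    0            20

0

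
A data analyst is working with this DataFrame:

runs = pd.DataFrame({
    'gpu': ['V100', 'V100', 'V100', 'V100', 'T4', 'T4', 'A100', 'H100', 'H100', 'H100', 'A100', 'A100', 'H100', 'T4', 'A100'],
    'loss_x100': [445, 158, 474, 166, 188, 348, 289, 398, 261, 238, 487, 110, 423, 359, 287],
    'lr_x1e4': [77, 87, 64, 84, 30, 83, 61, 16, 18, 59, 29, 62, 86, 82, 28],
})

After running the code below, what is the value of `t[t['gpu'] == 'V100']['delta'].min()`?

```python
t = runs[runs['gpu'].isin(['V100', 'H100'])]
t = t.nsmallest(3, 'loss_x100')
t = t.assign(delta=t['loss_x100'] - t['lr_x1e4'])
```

filter rows where gpu in ['V100', 'H100']:
     gpu  loss_x100  lr_x1e4
0   V100        445       77
1   V100        158       87
2   V100        474       64
3   V100        166       84
7   H100        398       16
8   H100        261       18
9   H100        238       59
12  H100        423       86
take 3 rows with smallest loss_x100:
    gpu  loss_x100  lr_x1e4
1  V100        158       87
3  V100        166       84
9  H100        238       59
add column delta = t['loss_x100'] - t['lr_x1e4']:
    gpu  loss_x100  lr_x1e4  delta
1  V100        158       87     71
3  V100        166       84     82
9  H100        238       59    179
filter rows where gpu == 'V100':
    gpu  loss_x100  lr_x1e4  delta
1  V100        158       87     71
3  V100        166       84     82

71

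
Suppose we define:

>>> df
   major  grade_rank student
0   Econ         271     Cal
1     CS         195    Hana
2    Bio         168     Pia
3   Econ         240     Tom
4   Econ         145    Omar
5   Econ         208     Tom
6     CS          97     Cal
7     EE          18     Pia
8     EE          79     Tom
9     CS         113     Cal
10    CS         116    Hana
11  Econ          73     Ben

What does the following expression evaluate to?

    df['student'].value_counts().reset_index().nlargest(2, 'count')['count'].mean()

value_counts of student:
student
Cal     3
Tom     3
Hana    2
Pia     2
Omar    1
Ben     1
Name: count, dtype: int64
reset_index():
  student  count
0     Cal      3
1     Tom      3
2    Hana      2
3     Pia      2
4    Omar      1
5     Ben      1
take 2 rows with largest count:
  student  count
0     Cal      3
1     Tom      3
Then the mean of column 'count': 3.0

3.0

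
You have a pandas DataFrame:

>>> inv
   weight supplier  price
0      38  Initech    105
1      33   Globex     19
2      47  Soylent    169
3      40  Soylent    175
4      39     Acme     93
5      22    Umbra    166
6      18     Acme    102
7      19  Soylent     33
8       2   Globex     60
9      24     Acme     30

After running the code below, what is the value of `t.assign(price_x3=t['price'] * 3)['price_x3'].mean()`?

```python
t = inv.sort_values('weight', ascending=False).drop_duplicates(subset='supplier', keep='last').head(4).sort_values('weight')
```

304.5

sort by weight descending:
   weight supplier  price
2      47  Soylent    169
3      40  Soylent    175
4      39     Acme     93
0      38  Initech    105
1      33   Globex     19
9      24     Acme     30
5      22    Umbra    166
7      19  Soylent     33
6      18     Acme    102
8       2   Globex     60
drop duplicate supplier (keep=last):
   weight supplier  price
0      38  Initech    105
5      22    Umbra    166
7      19  Soylent     33
6      18     Acme    102
8       2   Globex     60
take first 4 rows:
   weight supplier  price
0      38  Initech    105
5      22    Umbra    166
7      19  Soylent     33
6      18     Acme    102
sort by weight:
   weight supplier  price
6      18     Acme    102
7      19  Soylent     33
5      22    Umbra    166
0      38  Initech    105
add column price_x3 = t['price'] * 3:
   weight supplier  price  price_x3
6      18     Acme    102       306
7      19  Soylent     33        99
5      22    Umbra    166       498
0      38  Initech    105       315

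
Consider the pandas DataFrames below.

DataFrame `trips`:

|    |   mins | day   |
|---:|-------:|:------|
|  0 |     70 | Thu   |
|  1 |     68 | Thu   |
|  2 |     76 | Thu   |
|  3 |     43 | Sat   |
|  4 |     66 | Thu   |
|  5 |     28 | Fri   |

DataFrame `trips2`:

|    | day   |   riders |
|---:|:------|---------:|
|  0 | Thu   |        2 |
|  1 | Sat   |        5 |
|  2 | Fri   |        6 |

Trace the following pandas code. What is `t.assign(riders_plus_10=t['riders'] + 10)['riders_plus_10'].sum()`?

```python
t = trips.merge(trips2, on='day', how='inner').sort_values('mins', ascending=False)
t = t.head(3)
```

36

merge on 'day' (how='inner') → 6 rows:
   mins  day  riders
0    70  Thu       2
1    68  Thu       2
2    76  Thu       2
3    43  Sat       5
4    66  Thu       2
5    28  Fri       6
sort by mins descending:
   mins  day  riders
2    76  Thu       2
0    70  Thu       2
1    68  Thu       2
4    66  Thu       2
3    43  Sat       5
5    28  Fri       6
take first 3 rows:
   mins  day  riders
2    76  Thu       2
0    70  Thu       2
1    68  Thu       2
add column riders_plus_10 = t['riders'] + 10:
   mins  day  riders  riders_plus_10
2    76  Thu       2              12
0    70  Thu       2              12
1    68  Thu       2              12
Hence 36.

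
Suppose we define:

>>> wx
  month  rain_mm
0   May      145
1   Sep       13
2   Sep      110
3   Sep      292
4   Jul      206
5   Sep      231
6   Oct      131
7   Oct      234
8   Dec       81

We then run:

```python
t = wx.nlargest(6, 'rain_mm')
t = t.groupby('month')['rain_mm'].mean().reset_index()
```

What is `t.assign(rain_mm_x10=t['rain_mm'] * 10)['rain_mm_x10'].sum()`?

take 6 rows with largest rain_mm:
  month  rain_mm
3   Sep      292
7   Oct      234
5   Sep      231
4   Jul      206
0   May      145
6   Oct      131
group by month, mean of rain_mm:
month
Jul    206.0
May    145.0
Oct    182.5
Sep    261.5
Name: rain_mm, dtype: float64
reset_index():
  month  rain_mm
0   Jul    206.0
1   May    145.0
2   Oct    182.5
3   Sep    261.5
add column rain_mm_x10 = t['rain_mm'] * 10:
  month  rain_mm  rain_mm_x10
0   Jul    206.0       2060.0
1   May    145.0       1450.0
2   Oct    182.5       1825.0
3   Sep    261.5       2615.0
sum of column 'rain_mm_x10' → 7950.0

7950.0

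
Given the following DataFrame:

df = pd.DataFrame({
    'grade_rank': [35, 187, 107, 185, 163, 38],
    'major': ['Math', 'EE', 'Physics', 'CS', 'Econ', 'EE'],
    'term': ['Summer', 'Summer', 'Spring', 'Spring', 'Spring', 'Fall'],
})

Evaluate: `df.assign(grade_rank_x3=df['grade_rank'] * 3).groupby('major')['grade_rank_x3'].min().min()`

add column grade_rank_x3 = df['grade_rank'] * 3:
   grade_rank    major    term  grade_rank_x3
0          35     Math  Summer            105
1         187       EE  Summer            561
2         107  Physics  Spring            321
3         185       CS  Spring            555
4         163     Econ  Spring            489
5          38       EE    Fall            114
group by major, min of grade_rank_x3:
major
CS         555
EE         114
Econ       489
Math       105
Physics    321
Name: grade_rank_x3, dtype: int64
So min() = 105.

105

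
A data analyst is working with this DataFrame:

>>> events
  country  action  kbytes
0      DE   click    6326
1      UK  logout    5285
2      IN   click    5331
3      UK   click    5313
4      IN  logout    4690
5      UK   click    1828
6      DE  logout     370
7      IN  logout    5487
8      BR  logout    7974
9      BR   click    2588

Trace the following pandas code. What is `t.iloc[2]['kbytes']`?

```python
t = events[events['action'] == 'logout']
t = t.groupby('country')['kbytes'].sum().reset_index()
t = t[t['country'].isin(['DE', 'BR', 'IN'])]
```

10177

filter rows where action == 'logout':
  country  action  kbytes
1      UK  logout    5285
4      IN  logout    4690
6      DE  logout     370
7      IN  logout    5487
8      BR  logout    7974
group by country, sum of kbytes:
country
BR     7974
DE      370
IN    10177
UK     5285
Name: kbytes, dtype: int64
reset_index():
  country  kbytes
0      BR    7974
1      DE     370
2      IN   10177
3      UK    5285
filter rows where country in ['DE', 'BR', 'IN']:
  country  kbytes
0      BR    7974
1      DE     370
2      IN   10177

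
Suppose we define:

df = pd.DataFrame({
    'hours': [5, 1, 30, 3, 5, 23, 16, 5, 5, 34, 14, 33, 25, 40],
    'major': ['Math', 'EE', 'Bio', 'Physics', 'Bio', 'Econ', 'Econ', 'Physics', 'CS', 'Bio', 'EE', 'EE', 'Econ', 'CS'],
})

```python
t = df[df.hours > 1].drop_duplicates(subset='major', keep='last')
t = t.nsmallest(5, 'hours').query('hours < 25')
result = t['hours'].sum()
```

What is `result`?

filter rows where hours > 1:
    hours    major
0       5     Math
2      30      Bio
3       3  Physics
4       5      Bio
5      23     Econ
6      16     Econ
7       5  Physics
8       5       CS
9      34      Bio
10     14       EE
11     33       EE
12     25     Econ
13     40       CS
drop duplicate major (keep=last):
    hours    major
0       5     Math
7       5  Physics
9      34      Bio
11     33       EE
12     25     Econ
13     40       CS
take 5 rows with smallest hours:
    hours    major
0       5     Math
7       5  Physics
12     25     Econ
11     33       EE
9      34      Bio
filter rows where hours < 25:
   hours    major
0      5     Math
7      5  Physics
Finally, sum of column 'hours' = 10.

10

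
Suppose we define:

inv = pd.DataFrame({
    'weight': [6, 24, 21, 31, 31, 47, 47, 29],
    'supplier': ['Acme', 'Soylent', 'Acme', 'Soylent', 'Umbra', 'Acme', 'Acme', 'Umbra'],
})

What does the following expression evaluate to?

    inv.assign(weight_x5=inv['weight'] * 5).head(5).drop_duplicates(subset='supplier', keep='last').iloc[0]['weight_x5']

add column weight_x5 = inv['weight'] * 5:
   weight supplier  weight_x5
0       6     Acme         30
1      24  Soylent        120
2      21     Acme        105
3      31  Soylent        155
4      31    Umbra        155
5      47     Acme        235
6      47     Acme        235
7      29    Umbra        145
take first 5 rows:
   weight supplier  weight_x5
0       6     Acme         30
1      24  Soylent        120
2      21     Acme        105
3      31  Soylent        155
4      31    Umbra        155
drop duplicate supplier (keep=last):
   weight supplier  weight_x5
2      21     Acme        105
3      31  Soylent        155
4      31    Umbra        155
Finally, value at position 0, column 'weight_x5' = 105.

105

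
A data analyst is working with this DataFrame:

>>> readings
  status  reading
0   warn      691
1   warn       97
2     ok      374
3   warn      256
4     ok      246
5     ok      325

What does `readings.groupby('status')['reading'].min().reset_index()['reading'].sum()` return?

group by status, min of reading:
status
ok      246
warn     97
Name: reading, dtype: int64
reset_index():
  status  reading
0     ok      246
1   warn       97
Taking the sum of column 'reading' gives 343.

343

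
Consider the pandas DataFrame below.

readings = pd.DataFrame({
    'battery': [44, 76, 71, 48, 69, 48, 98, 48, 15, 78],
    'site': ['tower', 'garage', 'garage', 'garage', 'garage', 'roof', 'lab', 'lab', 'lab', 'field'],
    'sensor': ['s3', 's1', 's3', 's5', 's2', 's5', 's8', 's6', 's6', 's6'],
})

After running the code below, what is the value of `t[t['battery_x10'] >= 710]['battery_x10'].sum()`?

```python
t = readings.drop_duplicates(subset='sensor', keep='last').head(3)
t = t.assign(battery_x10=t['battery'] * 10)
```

drop duplicate sensor (keep=last):
   battery    site sensor
1       76  garage     s1
2       71  garage     s3
4       69  garage     s2
5       48    roof     s5
6       98     lab     s8
9       78   field     s6
take first 3 rows:
   battery    site sensor
1       76  garage     s1
2       71  garage     s3
4       69  garage     s2
add column battery_x10 = t['battery'] * 10:
   battery    site sensor  battery_x10
1       76  garage     s1          760
2       71  garage     s3          710
4       69  garage     s2          690
filter rows where battery_x10 >= 710:
   battery    site sensor  battery_x10
1       76  garage     s1          760
2       71  garage     s3          710
So sum() = 1470.

1470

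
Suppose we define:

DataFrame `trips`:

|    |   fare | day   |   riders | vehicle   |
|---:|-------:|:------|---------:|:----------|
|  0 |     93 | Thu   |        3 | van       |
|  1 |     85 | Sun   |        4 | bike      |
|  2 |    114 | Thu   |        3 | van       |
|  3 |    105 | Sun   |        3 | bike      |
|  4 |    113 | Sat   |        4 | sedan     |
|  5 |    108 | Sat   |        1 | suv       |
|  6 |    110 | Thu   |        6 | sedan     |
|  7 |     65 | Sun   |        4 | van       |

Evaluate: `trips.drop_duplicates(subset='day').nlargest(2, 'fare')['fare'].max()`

drop duplicate day (keep=first):
   fare  day  riders vehicle
0    93  Thu       3     van
1    85  Sun       4    bike
4   113  Sat       4   sedan
take 2 rows with largest fare:
   fare  day  riders vehicle
4   113  Sat       4   sedan
0    93  Thu       3     van

113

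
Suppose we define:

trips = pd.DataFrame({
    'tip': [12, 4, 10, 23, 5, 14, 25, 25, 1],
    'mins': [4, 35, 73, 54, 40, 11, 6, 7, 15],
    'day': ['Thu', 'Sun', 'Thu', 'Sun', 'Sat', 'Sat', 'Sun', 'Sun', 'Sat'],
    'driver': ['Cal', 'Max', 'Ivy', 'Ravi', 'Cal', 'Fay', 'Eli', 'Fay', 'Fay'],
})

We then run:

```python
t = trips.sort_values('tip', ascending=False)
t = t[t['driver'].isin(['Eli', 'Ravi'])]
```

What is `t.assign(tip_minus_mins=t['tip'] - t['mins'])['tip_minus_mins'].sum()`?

-12

sort by tip descending:
   tip  mins  day driver
6   25     6  Sun    Eli
7   25     7  Sun    Fay
3   23    54  Sun   Ravi
5   14    11  Sat    Fay
0   12     4  Thu    Cal
2   10    73  Thu    Ivy
4    5    40  Sat    Cal
1    4    35  Sun    Max
8    1    15  Sat    Fay
filter rows where driver in ['Eli', 'Ravi']:
   tip  mins  day driver
6   25     6  Sun    Eli
3   23    54  Sun   Ravi
add column tip_minus_mins = t['tip'] - t['mins']:
   tip  mins  day driver  tip_minus_mins
6   25     6  Sun    Eli              19
3   23    54  Sun   Ravi             -31
Reading off the sum of column 'tip_minus_mins', we get -12.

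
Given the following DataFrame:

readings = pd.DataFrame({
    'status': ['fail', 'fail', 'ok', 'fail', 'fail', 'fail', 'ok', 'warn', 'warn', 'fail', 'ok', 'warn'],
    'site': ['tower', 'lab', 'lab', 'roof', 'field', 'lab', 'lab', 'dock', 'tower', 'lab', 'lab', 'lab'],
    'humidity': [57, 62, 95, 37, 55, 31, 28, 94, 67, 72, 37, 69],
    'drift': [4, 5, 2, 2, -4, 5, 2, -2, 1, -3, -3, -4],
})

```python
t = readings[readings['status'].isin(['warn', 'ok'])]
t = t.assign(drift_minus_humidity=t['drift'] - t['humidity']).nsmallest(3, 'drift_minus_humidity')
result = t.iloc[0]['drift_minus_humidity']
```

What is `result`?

filter rows where status in ['warn', 'ok']:
   status   site  humidity  drift
2      ok    lab        95      2
6      ok    lab        28      2
7    warn   dock        94     -2
8    warn  tower        67      1
10     ok    lab        37     -3
11   warn    lab        69     -4
add column drift_minus_humidity = t['drift'] - t['humidity']:
   status   site  humidity  drift  drift_minus_humidity
2      ok    lab        95      2                   -93
6      ok    lab        28      2                   -26
7    warn   dock        94     -2                   -96
8    warn  tower        67      1                   -66
10     ok    lab        37     -3                   -40
11   warn    lab        69     -4                   -73
take 3 rows with smallest drift_minus_humidity:
   status  site  humidity  drift  drift_minus_humidity
7    warn  dock        94     -2                   -96
2      ok   lab        95      2                   -93
11   warn   lab        69     -4                   -73
Taking the value at position 0, column 'drift_minus_humidity' gives -96.

-96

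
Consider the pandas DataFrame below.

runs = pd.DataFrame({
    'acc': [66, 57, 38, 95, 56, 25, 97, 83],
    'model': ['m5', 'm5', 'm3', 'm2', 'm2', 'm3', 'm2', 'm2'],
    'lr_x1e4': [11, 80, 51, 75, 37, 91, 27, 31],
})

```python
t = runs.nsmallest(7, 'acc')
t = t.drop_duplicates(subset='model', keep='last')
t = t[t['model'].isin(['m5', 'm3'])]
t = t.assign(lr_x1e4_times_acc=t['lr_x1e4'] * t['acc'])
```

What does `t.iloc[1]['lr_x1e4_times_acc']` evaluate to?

take 7 rows with smallest acc:
   acc model  lr_x1e4
5   25    m3       91
2   38    m3       51
4   56    m2       37
1   57    m5       80
0   66    m5       11
7   83    m2       31
3   95    m2       75
drop duplicate model (keep=last):
   acc model  lr_x1e4
2   38    m3       51
0   66    m5       11
3   95    m2       75
filter rows where model in ['m5', 'm3']:
   acc model  lr_x1e4
2   38    m3       51
0   66    m5       11
add column lr_x1e4_times_acc = t['lr_x1e4'] * t['acc']:
   acc model  lr_x1e4  lr_x1e4_times_acc
2   38    m3       51               1938
0   66    m5       11                726
Taking the value at position 1, column 'lr_x1e4_times_acc' gives 726.

726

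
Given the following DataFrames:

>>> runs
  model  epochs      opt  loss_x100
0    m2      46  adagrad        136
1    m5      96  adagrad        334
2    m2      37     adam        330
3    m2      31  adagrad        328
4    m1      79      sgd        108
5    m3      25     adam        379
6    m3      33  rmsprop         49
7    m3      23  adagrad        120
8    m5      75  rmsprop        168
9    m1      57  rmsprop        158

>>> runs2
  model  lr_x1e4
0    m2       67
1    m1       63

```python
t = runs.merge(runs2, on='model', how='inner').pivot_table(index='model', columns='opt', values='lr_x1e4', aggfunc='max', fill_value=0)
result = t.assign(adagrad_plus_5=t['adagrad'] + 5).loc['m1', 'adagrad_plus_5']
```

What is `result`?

merge on 'model' (how='inner') → 5 rows:
  model  epochs      opt  loss_x100  lr_x1e4
0    m2      46  adagrad        136       67
1    m2      37     adam        330       67
2    m2      31  adagrad        328       67
3    m1      79      sgd        108       63
4    m1      57  rmsprop        158       63
pivot: rows=model, cols=opt, max(lr_x1e4):
opt    adagrad  adam  rmsprop  sgd
model                             
m1           0     0       63   63
m2          67    67        0    0
add column adagrad_plus_5 = t['adagrad'] + 5:
opt    adagrad  adam  rmsprop  sgd  adagrad_plus_5
model                                             
m1           0     0       63   63               5
m2          67    67        0    0              72

5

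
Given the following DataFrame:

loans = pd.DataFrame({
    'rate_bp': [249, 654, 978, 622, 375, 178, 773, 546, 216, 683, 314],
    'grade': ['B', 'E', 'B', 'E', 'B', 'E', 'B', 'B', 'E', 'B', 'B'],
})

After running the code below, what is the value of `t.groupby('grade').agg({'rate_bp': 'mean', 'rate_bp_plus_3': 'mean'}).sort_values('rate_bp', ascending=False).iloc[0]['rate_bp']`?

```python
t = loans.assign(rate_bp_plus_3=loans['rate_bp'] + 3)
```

559.714285714

add column rate_bp_plus_3 = loans['rate_bp'] + 3:
    rate_bp grade  rate_bp_plus_3
0       249     B             252
1       654     E             657
2       978     B             981
3       622     E             625
4       375     B             378
5       178     E             181
6       773     B             776
7       546     B             549
8       216     E             219
9       683     B             686
10      314     B             317
group by grade: mean(rate_bp), mean(rate_bp_plus_3):
          rate_bp  rate_bp_plus_3
grade                            
B      559.714286      562.714286
E      417.500000      420.500000
sort by rate_bp descending:
          rate_bp  rate_bp_plus_3
grade                            
B      559.714286      562.714286
E      417.500000      420.500000
Then the value at position 0, column 'rate_bp': 559.714285714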